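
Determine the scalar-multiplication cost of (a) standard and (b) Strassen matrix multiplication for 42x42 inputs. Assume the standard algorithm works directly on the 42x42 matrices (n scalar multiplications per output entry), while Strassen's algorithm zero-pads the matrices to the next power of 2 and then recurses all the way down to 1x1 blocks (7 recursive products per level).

Matrix multiplication for 42x42 matrices:

Strassen's algorithm requires power-of-2 dimensions. Pad 42x42 to 64x64 (next power of 2).

Standard algorithm: 42^3 = 74088 multiplications
Strassen's algorithm: 7^(log2(64)) = 7^6 = 117649 multiplications
Difference: 74088 - 117649 = -43561 (Strassen uses MORE here due to padding overhead — for small or just-over-power-of-2 n, padding can outweigh the per-level savings)

Standard: 74088 multiplications (42^3). Strassen: 117649 multiplications (7^6, after padding to 64x64). Strassen reduces 8 recursive multiplications to 7 at each level.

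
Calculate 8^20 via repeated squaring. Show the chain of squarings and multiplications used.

Computing 8^20 by squaring (build up from 8^1; each line after the first costs one multiplication):

8^1 = 8
8^2 = (8^1)^2 = 8^2 = 64
8^4 = (8^2)^2 = 64^2 = 4096
8^5 = 8 * 8^4 = 8 * 4096 = 32768
8^10 = (8^5)^2 = 32768^2 = 1073741824
8^20 = (8^10)^2 = 1073741824^2 = 1152921504606846976

Result: 1152921504606846976
Multiplications needed: 5 (5 lines after 8^1)

8^20 = 1152921504606846976. Using exponentiation by squaring, this requires 5 multiplications. The key idea: if the exponent is even, square the half-power; if odd, multiply by the base once.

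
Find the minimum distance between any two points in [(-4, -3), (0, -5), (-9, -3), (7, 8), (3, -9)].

Computing all pairwise distances among 5 points:

d((-4, -3), (0, -5)) = 4.4721 <-- minimum
d((-4, -3), (-9, -3)) = 5.0
d((-4, -3), (7, 8)) = 15.5563
d((-4, -3), (3, -9)) = 9.2195
d((0, -5), (-9, -3)) = 9.2195
d((0, -5), (7, 8)) = 14.7648
d((0, -5), (3, -9)) = 5.0
d((-9, -3), (7, 8)) = 19.4165
d((-9, -3), (3, -9)) = 13.4164
d((7, 8), (3, -9)) = 17.4642

Closest pair: (-4, -3) and (0, -5) with distance 4.4721

The closest pair is (-4, -3) and (0, -5) with Euclidean distance 4.4721. For 5 points, brute-force pairwise comparison is shown above. For large n, the divide-and-conquer algorithm (sort by x, recurse on halves, check the dividing strip) achieves O(n log n).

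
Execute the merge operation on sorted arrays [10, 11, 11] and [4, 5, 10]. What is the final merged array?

Merging process:

Compare 10 vs 4: take 4 from right. Merged: [4]
Compare 10 vs 5: take 5 from right. Merged: [4, 5]
Compare 10 vs 10: take 10 from left. Merged: [4, 5, 10]
Compare 11 vs 10: take 10 from right. Merged: [4, 5, 10, 10]
Append remaining from left: [11, 11]. Merged: [4, 5, 10, 10, 11, 11]

Final merged array: [4, 5, 10, 10, 11, 11]
Total comparisons: 4

The merged array is [4, 5, 10, 10, 11, 11], requiring 4 comparisons. The merge step runs in O(n) time where n is the total number of elements.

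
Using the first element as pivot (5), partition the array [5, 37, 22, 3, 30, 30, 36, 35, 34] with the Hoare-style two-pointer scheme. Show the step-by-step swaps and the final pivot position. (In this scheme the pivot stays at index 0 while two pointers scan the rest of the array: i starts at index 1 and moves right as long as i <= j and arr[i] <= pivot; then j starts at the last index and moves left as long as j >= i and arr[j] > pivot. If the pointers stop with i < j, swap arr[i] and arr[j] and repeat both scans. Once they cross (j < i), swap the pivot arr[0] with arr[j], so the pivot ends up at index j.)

Hoare-style two-pointer partition with pivot = 5:

Initial array: [5, 37, 22, 3, 30, 30, 36, 35, 34]

Pointers start at i = 1, j = 8.
i stops at index 1 (arr[1]=37 > 5), j stops at index 3 (arr[3]=3 <= 5): swap arr[1] and arr[3], array becomes [5, 3, 22, 37, 30, 30, 36, 35, 34]
i ends at 2, j ends at 1: the pointers have crossed (j < i), so scanning stops.

Swap pivot arr[0] with arr[1] to place pivot at position 1: [3, 5, 22, 37, 30, 30, 36, 35, 34]
Pivot position: 1

After partitioning with pivot 5, the array becomes [3, 5, 22, 37, 30, 30, 36, 35, 34]. The pivot is placed at index 1. All elements to the left of the pivot are <= 5, and all elements to the right are > 5.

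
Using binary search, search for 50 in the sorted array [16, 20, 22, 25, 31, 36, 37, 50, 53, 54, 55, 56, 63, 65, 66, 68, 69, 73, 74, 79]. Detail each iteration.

Binary search for 50 in [16, 20, 22, 25, 31, 36, 37, 50, 53, 54, 55, 56, 63, 65, 66, 68, 69, 73, 74, 79]:

lo=0, hi=19, mid=9, arr[mid]=54 -> 54 > 50, search left half
lo=0, hi=8, mid=4, arr[mid]=31 -> 31 < 50, search right half
lo=5, hi=8, mid=6, arr[mid]=37 -> 37 < 50, search right half
lo=7, hi=8, mid=7, arr[mid]=50 -> Found target at index 7!

Binary search finds 50 at index 7 after 4 comparisons. The search repeatedly halves the search space by comparing with the middle element.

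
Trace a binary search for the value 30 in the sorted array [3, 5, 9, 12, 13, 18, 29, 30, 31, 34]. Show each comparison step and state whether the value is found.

Binary search for 30 in [3, 5, 9, 12, 13, 18, 29, 30, 31, 34]:

lo=0, hi=9, mid=4, arr[mid]=13 -> 13 < 30, search right half
lo=5, hi=9, mid=7, arr[mid]=30 -> Found target at index 7!

Binary search finds 30 at index 7 after 2 comparisons. The search repeatedly halves the search space by comparing with the middle element.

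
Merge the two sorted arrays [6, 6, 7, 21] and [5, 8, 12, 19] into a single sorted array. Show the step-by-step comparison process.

Merging process:

Compare 6 vs 5: take 5 from right. Merged: [5]
Compare 6 vs 8: take 6 from left. Merged: [5, 6]
Compare 6 vs 8: take 6 from left. Merged: [5, 6, 6]
Compare 7 vs 8: take 7 from left. Merged: [5, 6, 6, 7]
Compare 21 vs 8: take 8 from right. Merged: [5, 6, 6, 7, 8]
Compare 21 vs 12: take 12 from right. Merged: [5, 6, 6, 7, 8, 12]
Compare 21 vs 19: take 19 from right. Merged: [5, 6, 6, 7, 8, 12, 19]
Append remaining from left: [21]. Merged: [5, 6, 6, 7, 8, 12, 19, 21]

Final merged array: [5, 6, 6, 7, 8, 12, 19, 21]
Total comparisons: 7

The merged array is [5, 6, 6, 7, 8, 12, 19, 21], requiring 7 comparisons. The merge step runs in O(n) time where n is the total number of elements.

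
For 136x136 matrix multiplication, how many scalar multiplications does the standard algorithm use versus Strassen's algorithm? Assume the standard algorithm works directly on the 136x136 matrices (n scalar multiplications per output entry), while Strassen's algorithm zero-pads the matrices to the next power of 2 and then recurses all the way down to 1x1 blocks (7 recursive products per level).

Matrix multiplication for 136x136 matrices:

Strassen's algorithm requires power-of-2 dimensions. Pad 136x136 to 256x256 (next power of 2).

Standard algorithm: 136^3 = 2515456 multiplications
Strassen's algorithm: 7^(log2(256)) = 7^8 = 5764801 multiplications
Difference: 2515456 - 5764801 = -3249345 (Strassen uses MORE here due to padding overhead — for small or just-over-power-of-2 n, padding can outweigh the per-level savings)

Standard: 2515456 multiplications (136^3). Strassen: 5764801 multiplications (7^8, after padding to 256x256). Strassen reduces 8 recursive multiplications to 7 at each level.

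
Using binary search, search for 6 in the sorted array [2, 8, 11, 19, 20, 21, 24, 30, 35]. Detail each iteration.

Binary search for 6 in [2, 8, 11, 19, 20, 21, 24, 30, 35]:

lo=0, hi=8, mid=4, arr[mid]=20 -> 20 > 6, search left half
lo=0, hi=3, mid=1, arr[mid]=8 -> 8 > 6, search left half
lo=0, hi=0, mid=0, arr[mid]=2 -> 2 < 6, search right half
lo=1 > hi=0, target 6 not found

Binary search determines that 6 is not in the array after 3 comparisons. The search space was exhausted without finding the target.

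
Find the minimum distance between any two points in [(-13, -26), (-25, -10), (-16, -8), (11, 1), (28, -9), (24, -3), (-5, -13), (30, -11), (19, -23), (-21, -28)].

Computing all pairwise distances among 10 points:

d((-13, -26), (-25, -10)) = 20.0
d((-13, -26), (-16, -8)) = 18.2483
d((-13, -26), (11, 1)) = 36.1248
d((-13, -26), (28, -9)) = 44.3847
d((-13, -26), (24, -3)) = 43.566
d((-13, -26), (-5, -13)) = 15.2643
d((-13, -26), (30, -11)) = 45.5412
d((-13, -26), (19, -23)) = 32.1403
d((-13, -26), (-21, -28)) = 8.2462
d((-25, -10), (-16, -8)) = 9.2195
d((-25, -10), (11, 1)) = 37.6431
d((-25, -10), (28, -9)) = 53.0094
d((-25, -10), (24, -3)) = 49.4975
d((-25, -10), (-5, -13)) = 20.2237
d((-25, -10), (30, -11)) = 55.0091
d((-25, -10), (19, -23)) = 45.8803
d((-25, -10), (-21, -28)) = 18.4391
d((-16, -8), (11, 1)) = 28.4605
d((-16, -8), (28, -9)) = 44.0114
d((-16, -8), (24, -3)) = 40.3113
d((-16, -8), (-5, -13)) = 12.083
d((-16, -8), (30, -11)) = 46.0977
d((-16, -8), (19, -23)) = 38.0789
d((-16, -8), (-21, -28)) = 20.6155
d((11, 1), (28, -9)) = 19.7231
d((11, 1), (24, -3)) = 13.6015
d((11, 1), (-5, -13)) = 21.2603
d((11, 1), (30, -11)) = 22.4722
d((11, 1), (19, -23)) = 25.2982
d((11, 1), (-21, -28)) = 43.1856
d((28, -9), (24, -3)) = 7.2111
d((28, -9), (-5, -13)) = 33.2415
d((28, -9), (30, -11)) = 2.8284 <-- minimum
d((28, -9), (19, -23)) = 16.6433
d((28, -9), (-21, -28)) = 52.5547
d((24, -3), (-5, -13)) = 30.6757
d((24, -3), (30, -11)) = 10.0
d((24, -3), (19, -23)) = 20.6155
d((24, -3), (-21, -28)) = 51.4782
d((-5, -13), (30, -11)) = 35.0571
d((-5, -13), (19, -23)) = 26.0
d((-5, -13), (-21, -28)) = 21.9317
d((30, -11), (19, -23)) = 16.2788
d((30, -11), (-21, -28)) = 53.7587
d((19, -23), (-21, -28)) = 40.3113

Closest pair: (28, -9) and (30, -11) with distance 2.8284

The closest pair is (28, -9) and (30, -11) with Euclidean distance 2.8284. For 10 points, brute-force pairwise comparison is shown above. For large n, the divide-and-conquer algorithm (sort by x, recurse on halves, check the dividing strip) achieves O(n log n).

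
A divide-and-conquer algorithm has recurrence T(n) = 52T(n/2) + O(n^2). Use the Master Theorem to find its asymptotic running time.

Master Theorem for T(n) = 52T(n/2) + O(n^2):

a = 52, b = 2, c = 2
log_b(a) = log_2(52) = 5.7004

Case 1: c = 2 < log_2(52) = 5.7004
T(n) = O(n^(log_2 52))

For T(n) = 52T(n/2) + O(n^2): log_2(52) = 5.7004. This is Case 1 of the Master Theorem (c < log_b(a), work dominated by leaves), giving O(n^(log_2 52)).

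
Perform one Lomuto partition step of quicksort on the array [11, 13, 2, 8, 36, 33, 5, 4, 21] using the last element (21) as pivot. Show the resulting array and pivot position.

Lomuto partition with pivot = 21:

Initial array: [11, 13, 2, 8, 36, 33, 5, 4, 21]

arr[0]=11 <= 21: swap with position 0, array becomes [11, 13, 2, 8, 36, 33, 5, 4, 21]
arr[1]=13 <= 21: swap with position 1, array becomes [11, 13, 2, 8, 36, 33, 5, 4, 21]
arr[2]=2 <= 21: swap with position 2, array becomes [11, 13, 2, 8, 36, 33, 5, 4, 21]
arr[3]=8 <= 21: swap with position 3, array becomes [11, 13, 2, 8, 36, 33, 5, 4, 21]
arr[4]=36 > 21: no swap
arr[5]=33 > 21: no swap
arr[6]=5 <= 21: swap with position 4, array becomes [11, 13, 2, 8, 5, 33, 36, 4, 21]
arr[7]=4 <= 21: swap with position 5, array becomes [11, 13, 2, 8, 5, 4, 36, 33, 21]

Place pivot at position 6: [11, 13, 2, 8, 5, 4, 21, 33, 36]
Pivot position: 6

After partitioning with pivot 21, the array becomes [11, 13, 2, 8, 5, 4, 21, 33, 36]. The pivot is placed at index 6. All elements to the left of the pivot are <= 21, and all elements to the right are > 21.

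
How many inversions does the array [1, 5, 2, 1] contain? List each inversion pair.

Finding inversions in [1, 5, 2, 1]:

(1, 2): arr[1]=5 > arr[2]=2
(1, 3): arr[1]=5 > arr[3]=1
(2, 3): arr[2]=2 > arr[3]=1

Total inversions: 3

The array has 3 inversion(s): (1,2), (1,3), (2,3). Each pair (i,j) satisfies i < j and arr[i] > arr[j].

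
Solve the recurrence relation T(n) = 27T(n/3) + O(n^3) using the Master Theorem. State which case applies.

Master Theorem for T(n) = 27T(n/3) + O(n^3):

a = 27, b = 3, c = 3
log_b(a) = log_3(27) = 3.0000

Case 2: c = 3 = log_3(27) = 3.0000
T(n) = O(n^3 log n) = O(n^3 log n)

For T(n) = 27T(n/3) + O(n^3): log_3(27) = 3.0000. This is Case 2 of the Master Theorem (c = log_b(a), equal work at all levels), giving O(n^3 log n).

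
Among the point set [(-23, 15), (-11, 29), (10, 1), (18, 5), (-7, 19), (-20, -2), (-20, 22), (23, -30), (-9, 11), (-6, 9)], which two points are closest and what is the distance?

Computing all pairwise distances among 10 points:

d((-23, 15), (-11, 29)) = 18.4391
d((-23, 15), (10, 1)) = 35.8469
d((-23, 15), (18, 5)) = 42.2019
d((-23, 15), (-7, 19)) = 16.4924
d((-23, 15), (-20, -2)) = 17.2627
d((-23, 15), (-20, 22)) = 7.6158
d((-23, 15), (23, -30)) = 64.3506
d((-23, 15), (-9, 11)) = 14.5602
d((-23, 15), (-6, 9)) = 18.0278
d((-11, 29), (10, 1)) = 35.0
d((-11, 29), (18, 5)) = 37.6431
d((-11, 29), (-7, 19)) = 10.7703
d((-11, 29), (-20, -2)) = 32.28
d((-11, 29), (-20, 22)) = 11.4018
d((-11, 29), (23, -30)) = 68.0955
d((-11, 29), (-9, 11)) = 18.1108
d((-11, 29), (-6, 9)) = 20.6155
d((10, 1), (18, 5)) = 8.9443
d((10, 1), (-7, 19)) = 24.7588
d((10, 1), (-20, -2)) = 30.1496
d((10, 1), (-20, 22)) = 36.6197
d((10, 1), (23, -30)) = 33.6155
d((10, 1), (-9, 11)) = 21.4709
d((10, 1), (-6, 9)) = 17.8885
d((18, 5), (-7, 19)) = 28.6531
d((18, 5), (-20, -2)) = 38.6394
d((18, 5), (-20, 22)) = 41.6293
d((18, 5), (23, -30)) = 35.3553
d((18, 5), (-9, 11)) = 27.6586
d((18, 5), (-6, 9)) = 24.3311
d((-7, 19), (-20, -2)) = 24.6982
d((-7, 19), (-20, 22)) = 13.3417
d((-7, 19), (23, -30)) = 57.4543
d((-7, 19), (-9, 11)) = 8.2462
d((-7, 19), (-6, 9)) = 10.0499
d((-20, -2), (-20, 22)) = 24.0
d((-20, -2), (23, -30)) = 51.3128
d((-20, -2), (-9, 11)) = 17.0294
d((-20, -2), (-6, 9)) = 17.8045
d((-20, 22), (23, -30)) = 67.4759
d((-20, 22), (-9, 11)) = 15.5563
d((-20, 22), (-6, 9)) = 19.105
d((23, -30), (-9, 11)) = 52.0096
d((23, -30), (-6, 9)) = 48.6004
d((-9, 11), (-6, 9)) = 3.6056 <-- minimum

Closest pair: (-9, 11) and (-6, 9) with distance 3.6056

The closest pair is (-9, 11) and (-6, 9) with Euclidean distance 3.6056. For 10 points, brute-force pairwise comparison is shown above. For large n, the divide-and-conquer algorithm (sort by x, recurse on halves, check the dividing strip) achieves O(n log n).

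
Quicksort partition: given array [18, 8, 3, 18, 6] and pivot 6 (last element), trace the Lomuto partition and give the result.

Lomuto partition with pivot = 6:

Initial array: [18, 8, 3, 18, 6]

arr[0]=18 > 6: no swap
arr[1]=8 > 6: no swap
arr[2]=3 <= 6: swap with position 0, array becomes [3, 8, 18, 18, 6]
arr[3]=18 > 6: no swap

Place pivot at position 1: [3, 6, 18, 18, 8]
Pivot position: 1

After partitioning with pivot 6, the array becomes [3, 6, 18, 18, 8]. The pivot is placed at index 1. All elements to the left of the pivot are <= 6, and all elements to the right are > 6.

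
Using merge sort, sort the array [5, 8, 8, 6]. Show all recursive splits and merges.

Merge sort trace:

Split: [5, 8, 8, 6] -> [5, 8] and [8, 6]
  Split: [5, 8] -> [5] and [8]
  Merge: [5] + [8] -> [5, 8]
  Split: [8, 6] -> [8] and [6]
  Merge: [8] + [6] -> [6, 8]
Merge: [5, 8] + [6, 8] -> [5, 6, 8, 8]

Final sorted array: [5, 6, 8, 8]

The merge sort proceeds by recursively splitting the array and merging sorted halves.
After all merges, the sorted array is [5, 6, 8, 8].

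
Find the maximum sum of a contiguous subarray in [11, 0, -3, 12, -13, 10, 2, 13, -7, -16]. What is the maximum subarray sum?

Using Kadane's algorithm on [11, 0, -3, 12, -13, 10, 2, 13, -7, -16]:

Scanning through the array:
Position 1 (value 0): max_ending_here = 11, max_so_far = 11
Position 2 (value -3): max_ending_here = 8, max_so_far = 11
Position 3 (value 12): max_ending_here = 20, max_so_far = 20
Position 4 (value -13): max_ending_here = 7, max_so_far = 20
Position 5 (value 10): max_ending_here = 17, max_so_far = 20
Position 6 (value 2): max_ending_here = 19, max_so_far = 20
Position 7 (value 13): max_ending_here = 32, max_so_far = 32
Position 8 (value -7): max_ending_here = 25, max_so_far = 32
Position 9 (value -16): max_ending_here = 9, max_so_far = 32

Maximum subarray: [11, 0, -3, 12, -13, 10, 2, 13]
Maximum sum: 32

The maximum subarray is [11, 0, -3, 12, -13, 10, 2, 13] with sum 32. This subarray runs from index 0 to index 7.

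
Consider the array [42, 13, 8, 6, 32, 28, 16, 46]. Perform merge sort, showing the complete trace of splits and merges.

Merge sort trace:

Split: [42, 13, 8, 6, 32, 28, 16, 46] -> [42, 13, 8, 6] and [32, 28, 16, 46]
  Split: [42, 13, 8, 6] -> [42, 13] and [8, 6]
    Split: [42, 13] -> [42] and [13]
    Merge: [42] + [13] -> [13, 42]
    Split: [8, 6] -> [8] and [6]
    Merge: [8] + [6] -> [6, 8]
  Merge: [13, 42] + [6, 8] -> [6, 8, 13, 42]
  Split: [32, 28, 16, 46] -> [32, 28] and [16, 46]
    Split: [32, 28] -> [32] and [28]
    Merge: [32] + [28] -> [28, 32]
    Split: [16, 46] -> [16] and [46]
    Merge: [16] + [46] -> [16, 46]
  Merge: [28, 32] + [16, 46] -> [16, 28, 32, 46]
Merge: [6, 8, 13, 42] + [16, 28, 32, 46] -> [6, 8, 13, 16, 28, 32, 42, 46]

Final sorted array: [6, 8, 13, 16, 28, 32, 42, 46]

The merge sort proceeds by recursively splitting the array and merging sorted halves.
After all merges, the sorted array is [6, 8, 13, 16, 28, 32, 42, 46].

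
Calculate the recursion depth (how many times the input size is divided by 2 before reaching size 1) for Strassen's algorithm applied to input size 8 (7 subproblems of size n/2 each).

For divide and conquer with division factor 2:

Problem sizes at each level:
Level 0: 8
Level 1: 4
Level 2: 2
Level 3: 1

The root is level 0 and the size-1 base case is level 3 (the tree spans levels 0 through 3, i.e. 4 levels counting the root), so the depth is the number of divisions: log_2(8) = 3

The recursion tree depth is log_2(8) = 3. At each level, the problem size is divided by 2, so it takes 3 divisions to reduce to a base case of size 1. The algorithm makes 7 recursive calls at each level.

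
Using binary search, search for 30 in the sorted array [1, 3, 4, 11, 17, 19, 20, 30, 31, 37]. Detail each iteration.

Binary search for 30 in [1, 3, 4, 11, 17, 19, 20, 30, 31, 37]:

lo=0, hi=9, mid=4, arr[mid]=17 -> 17 < 30, search right half
lo=5, hi=9, mid=7, arr[mid]=30 -> Found target at index 7!

Binary search finds 30 at index 7 after 2 comparisons. The search repeatedly halves the search space by comparing with the middle element.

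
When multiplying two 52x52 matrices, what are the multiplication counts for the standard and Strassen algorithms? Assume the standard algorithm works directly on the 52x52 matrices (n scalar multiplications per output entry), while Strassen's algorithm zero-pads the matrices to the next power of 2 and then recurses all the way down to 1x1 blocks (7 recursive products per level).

Matrix multiplication for 52x52 matrices:

Strassen's algorithm requires power-of-2 dimensions. Pad 52x52 to 64x64 (next power of 2).

Standard algorithm: 52^3 = 140608 multiplications
Strassen's algorithm: 7^(log2(64)) = 7^6 = 117649 multiplications
Savings: 140608 - 117649 = 22959 multiplications

Standard: 140608 multiplications (52^3). Strassen: 117649 multiplications (7^6, after padding to 64x64). Strassen reduces 8 recursive multiplications to 7 at each level.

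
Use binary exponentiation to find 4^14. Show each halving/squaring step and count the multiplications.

Computing 4^14 by squaring (build up from 4^1; each line after the first costs one multiplication):

4^1 = 4
4^2 = (4^1)^2 = 4^2 = 16
4^3 = 4 * 4^2 = 4 * 16 = 64
4^6 = (4^3)^2 = 64^2 = 4096
4^7 = 4 * 4^6 = 4 * 4096 = 16384
4^14 = (4^7)^2 = 16384^2 = 268435456

Result: 268435456
Multiplications needed: 5 (5 lines after 4^1)

4^14 = 268435456. Using exponentiation by squaring, this requires 5 multiplications. The key idea: if the exponent is even, square the half-power; if odd, multiply by the base once.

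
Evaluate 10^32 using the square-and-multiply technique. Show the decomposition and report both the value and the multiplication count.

Computing 10^32 by squaring (build up from 10^1; each line after the first costs one multiplication):

10^1 = 10
10^2 = (10^1)^2 = 10^2 = 100
10^4 = (10^2)^2 = 100^2 = 10000
10^8 = (10^4)^2 = 10000^2 = 100000000
10^16 = (10^8)^2 = 100000000^2 = 10000000000000000
10^32 = (10^16)^2 = 10000000000000000^2 = 100000000000000000000000000000000

Result: 100000000000000000000000000000000
Multiplications needed: 5 (5 lines after 10^1)

10^32 = 100000000000000000000000000000000. Using exponentiation by squaring, this requires 5 multiplications. The key idea: if the exponent is even, square the half-power; if odd, multiply by the base once.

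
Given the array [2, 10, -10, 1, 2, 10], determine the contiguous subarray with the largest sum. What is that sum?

Using Kadane's algorithm on [2, 10, -10, 1, 2, 10]:

Scanning through the array:
Position 1 (value 10): max_ending_here = 12, max_so_far = 12
Position 2 (value -10): max_ending_here = 2, max_so_far = 12
Position 3 (value 1): max_ending_here = 3, max_so_far = 12
Position 4 (value 2): max_ending_here = 5, max_so_far = 12
Position 5 (value 10): max_ending_here = 15, max_so_far = 15

Maximum subarray: [2, 10, -10, 1, 2, 10]
Maximum sum: 15

The maximum subarray is [2, 10, -10, 1, 2, 10] with sum 15. This subarray runs from index 0 to index 5.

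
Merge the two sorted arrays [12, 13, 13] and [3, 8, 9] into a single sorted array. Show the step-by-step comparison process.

Merging process:

Compare 12 vs 3: take 3 from right. Merged: [3]
Compare 12 vs 8: take 8 from right. Merged: [3, 8]
Compare 12 vs 9: take 9 from right. Merged: [3, 8, 9]
Append remaining from left: [12, 13, 13]. Merged: [3, 8, 9, 12, 13, 13]

Final merged array: [3, 8, 9, 12, 13, 13]
Total comparisons: 3

The merged array is [3, 8, 9, 12, 13, 13], requiring 3 comparisons. The merge step runs in O(n) time where n is the total number of elements.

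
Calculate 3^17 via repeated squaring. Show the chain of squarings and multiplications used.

Computing 3^17 by squaring (build up from 3^1; each line after the first costs one multiplication):

3^1 = 3
3^2 = (3^1)^2 = 3^2 = 9
3^4 = (3^2)^2 = 9^2 = 81
3^8 = (3^4)^2 = 81^2 = 6561
3^16 = (3^8)^2 = 6561^2 = 43046721
3^17 = 3 * 3^16 = 3 * 43046721 = 129140163

Result: 129140163
Multiplications needed: 5 (5 lines after 3^1)

3^17 = 129140163. Using exponentiation by squaring, this requires 5 multiplications. The key idea: if the exponent is even, square the half-power; if odd, multiply by the base once.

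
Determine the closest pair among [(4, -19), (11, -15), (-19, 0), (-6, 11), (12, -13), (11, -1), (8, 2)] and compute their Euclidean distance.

Computing all pairwise distances among 7 points:

d((4, -19), (11, -15)) = 8.0623
d((4, -19), (-19, 0)) = 29.8329
d((4, -19), (-6, 11)) = 31.6228
d((4, -19), (12, -13)) = 10.0
d((4, -19), (11, -1)) = 19.3132
d((4, -19), (8, 2)) = 21.3776
d((11, -15), (-19, 0)) = 33.541
d((11, -15), (-6, 11)) = 31.0644
d((11, -15), (12, -13)) = 2.2361 <-- minimum
d((11, -15), (11, -1)) = 14.0
d((11, -15), (8, 2)) = 17.2627
d((-19, 0), (-6, 11)) = 17.0294
d((-19, 0), (12, -13)) = 33.6155
d((-19, 0), (11, -1)) = 30.0167
d((-19, 0), (8, 2)) = 27.074
d((-6, 11), (12, -13)) = 30.0
d((-6, 11), (11, -1)) = 20.8087
d((-6, 11), (8, 2)) = 16.6433
d((12, -13), (11, -1)) = 12.0416
d((12, -13), (8, 2)) = 15.5242
d((11, -1), (8, 2)) = 4.2426

Closest pair: (11, -15) and (12, -13) with distance 2.2361

The closest pair is (11, -15) and (12, -13) with Euclidean distance 2.2361. For 7 points, brute-force pairwise comparison is shown above. For large n, the divide-and-conquer algorithm (sort by x, recurse on halves, check the dividing strip) achieves O(n log n).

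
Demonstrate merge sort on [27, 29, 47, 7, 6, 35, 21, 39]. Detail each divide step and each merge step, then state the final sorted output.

Merge sort trace:

Split: [27, 29, 47, 7, 6, 35, 21, 39] -> [27, 29, 47, 7] and [6, 35, 21, 39]
  Split: [27, 29, 47, 7] -> [27, 29] and [47, 7]
    Split: [27, 29] -> [27] and [29]
    Merge: [27] + [29] -> [27, 29]
    Split: [47, 7] -> [47] and [7]
    Merge: [47] + [7] -> [7, 47]
  Merge: [27, 29] + [7, 47] -> [7, 27, 29, 47]
  Split: [6, 35, 21, 39] -> [6, 35] and [21, 39]
    Split: [6, 35] -> [6] and [35]
    Merge: [6] + [35] -> [6, 35]
    Split: [21, 39] -> [21] and [39]
    Merge: [21] + [39] -> [21, 39]
  Merge: [6, 35] + [21, 39] -> [6, 21, 35, 39]
Merge: [7, 27, 29, 47] + [6, 21, 35, 39] -> [6, 7, 21, 27, 29, 35, 39, 47]

Final sorted array: [6, 7, 21, 27, 29, 35, 39, 47]

The merge sort proceeds by recursively splitting the array and merging sorted halves.
After all merges, the sorted array is [6, 7, 21, 27, 29, 35, 39, 47].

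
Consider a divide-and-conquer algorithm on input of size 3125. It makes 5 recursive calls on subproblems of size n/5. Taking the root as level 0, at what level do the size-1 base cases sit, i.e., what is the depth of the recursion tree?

For divide and conquer with division factor 5:

Problem sizes at each level:
Level 0: 3125
Level 1: 625
Level 2: 125
Level 3: 25
Level 4: 5
Level 5: 1

The root is level 0 and the size-1 base case is level 5 (the tree spans levels 0 through 5, i.e. 6 levels counting the root), so the depth is the number of divisions: log_5(3125) = 5

The recursion tree depth is log_5(3125) = 5. At each level, the problem size is divided by 5, so it takes 5 divisions to reduce to a base case of size 1. The algorithm makes 5 recursive calls at each level.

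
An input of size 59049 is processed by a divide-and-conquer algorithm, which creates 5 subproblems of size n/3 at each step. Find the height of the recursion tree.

For divide and conquer with division factor 3:

Problem sizes at each level:
Level 0: 59049
Level 1: 19683
Level 2: 6561
Level 3: 2187
Level 4: 729
Level 5: 243
Level 6: 81
Level 7: 27
Level 8: 9
Level 9: 3
Level 10: 1

The root is level 0 and the size-1 base case is level 10 (the tree spans levels 0 through 10, i.e. 11 levels counting the root), so the depth is the number of divisions: log_3(59049) = 10

The recursion tree depth is log_3(59049) = 10. At each level, the problem size is divided by 3, so it takes 10 divisions to reduce to a base case of size 1. The algorithm makes 5 recursive calls at each level.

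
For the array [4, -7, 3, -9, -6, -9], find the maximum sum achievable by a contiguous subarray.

Using Kadane's algorithm on [4, -7, 3, -9, -6, -9]:

Scanning through the array:
Position 1 (value -7): max_ending_here = -3, max_so_far = 4
Position 2 (value 3): max_ending_here = 3, max_so_far = 4
Position 3 (value -9): max_ending_here = -6, max_so_far = 4
Position 4 (value -6): max_ending_here = -6, max_so_far = 4
Position 5 (value -9): max_ending_here = -9, max_so_far = 4

Maximum subarray: [4]
Maximum sum: 4

The maximum subarray is [4] with sum 4. This subarray runs from index 0 to index 0.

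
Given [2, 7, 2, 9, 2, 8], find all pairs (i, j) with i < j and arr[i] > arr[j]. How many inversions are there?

Finding inversions in [2, 7, 2, 9, 2, 8]:

(1, 2): arr[1]=7 > arr[2]=2
(1, 4): arr[1]=7 > arr[4]=2
(3, 4): arr[3]=9 > arr[4]=2
(3, 5): arr[3]=9 > arr[5]=8

Total inversions: 4

The array has 4 inversion(s): (1,2), (1,4), (3,4), (3,5). Each pair (i,j) satisfies i < j and arr[i] > arr[j].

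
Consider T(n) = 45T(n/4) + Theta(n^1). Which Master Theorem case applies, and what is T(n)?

Master Theorem for T(n) = 45T(n/4) + O(n^1):

a = 45, b = 4, c = 1
log_b(a) = log_4(45) = 2.7459

Case 1: c = 1 < log_4(45) = 2.7459
T(n) = O(n^(log_4 45))

For T(n) = 45T(n/4) + O(n^1): log_4(45) = 2.7459. This is Case 1 of the Master Theorem (c < log_b(a), work dominated by leaves), giving O(n^(log_4 45)).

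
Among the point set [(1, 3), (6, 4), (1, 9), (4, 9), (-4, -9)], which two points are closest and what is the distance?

Computing all pairwise distances among 5 points:

d((1, 3), (6, 4)) = 5.099
d((1, 3), (1, 9)) = 6.0
d((1, 3), (4, 9)) = 6.7082
d((1, 3), (-4, -9)) = 13.0
d((6, 4), (1, 9)) = 7.0711
d((6, 4), (4, 9)) = 5.3852
d((6, 4), (-4, -9)) = 16.4012
d((1, 9), (4, 9)) = 3.0 <-- minimum
d((1, 9), (-4, -9)) = 18.6815
d((4, 9), (-4, -9)) = 19.6977

Closest pair: (1, 9) and (4, 9) with distance 3.0

The closest pair is (1, 9) and (4, 9) with Euclidean distance 3.0. For 5 points, brute-force pairwise comparison is shown above. For large n, the divide-and-conquer algorithm (sort by x, recurse on halves, check the dividing strip) achieves O(n log n).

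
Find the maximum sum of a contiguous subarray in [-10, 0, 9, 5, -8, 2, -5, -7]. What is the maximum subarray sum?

Using Kadane's algorithm on [-10, 0, 9, 5, -8, 2, -5, -7]:

Scanning through the array:
Position 1 (value 0): max_ending_here = 0, max_so_far = 0
Position 2 (value 9): max_ending_here = 9, max_so_far = 9
Position 3 (value 5): max_ending_here = 14, max_so_far = 14
Position 4 (value -8): max_ending_here = 6, max_so_far = 14
Position 5 (value 2): max_ending_here = 8, max_so_far = 14
Position 6 (value -5): max_ending_here = 3, max_so_far = 14
Position 7 (value -7): max_ending_here = -4, max_so_far = 14

Maximum subarray: [0, 9, 5]
Maximum sum: 14

The maximum subarray is [0, 9, 5] with sum 14. This subarray runs from index 1 to index 3.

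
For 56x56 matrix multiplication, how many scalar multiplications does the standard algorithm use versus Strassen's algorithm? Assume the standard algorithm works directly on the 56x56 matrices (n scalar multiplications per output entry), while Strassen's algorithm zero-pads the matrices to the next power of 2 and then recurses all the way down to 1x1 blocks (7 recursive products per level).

Matrix multiplication for 56x56 matrices:

Strassen's algorithm requires power-of-2 dimensions. Pad 56x56 to 64x64 (next power of 2).

Standard algorithm: 56^3 = 175616 multiplications
Strassen's algorithm: 7^(log2(64)) = 7^6 = 117649 multiplications
Savings: 175616 - 117649 = 57967 multiplications

Standard: 175616 multiplications (56^3). Strassen: 117649 multiplications (7^6, after padding to 64x64). Strassen reduces 8 recursive multiplications to 7 at each level.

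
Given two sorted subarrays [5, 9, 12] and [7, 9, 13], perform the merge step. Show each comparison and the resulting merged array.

Merging process:

Compare 5 vs 7: take 5 from left. Merged: [5]
Compare 9 vs 7: take 7 from right. Merged: [5, 7]
Compare 9 vs 9: take 9 from left. Merged: [5, 7, 9]
Compare 12 vs 9: take 9 from right. Merged: [5, 7, 9, 9]
Compare 12 vs 13: take 12 from left. Merged: [5, 7, 9, 9, 12]
Append remaining from right: [13]. Merged: [5, 7, 9, 9, 12, 13]

Final merged array: [5, 7, 9, 9, 12, 13]
Total comparisons: 5

The merged array is [5, 7, 9, 9, 12, 13], requiring 5 comparisons. The merge step runs in O(n) time where n is the total number of elements.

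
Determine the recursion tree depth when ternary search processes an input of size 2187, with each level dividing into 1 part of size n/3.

For divide and conquer with division factor 3:

Problem sizes at each level:
Level 0: 2187
Level 1: 729
Level 2: 243
Level 3: 81
Level 4: 27
Level 5: 9
Level 6: 3
Level 7: 1

The root is level 0 and the size-1 base case is level 7 (the tree spans levels 0 through 7, i.e. 8 levels counting the root), so the depth is the number of divisions: log_3(2187) = 7

The recursion tree depth is log_3(2187) = 7. At each level, the problem size is divided by 3, so it takes 7 divisions to reduce to a base case of size 1. The algorithm makes 1 recursive call at each level.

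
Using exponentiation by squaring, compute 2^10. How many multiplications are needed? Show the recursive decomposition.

Computing 2^10 by squaring (build up from 2^1; each line after the first costs one multiplication):

2^1 = 2
2^2 = (2^1)^2 = 2^2 = 4
2^4 = (2^2)^2 = 4^2 = 16
2^5 = 2 * 2^4 = 2 * 16 = 32
2^10 = (2^5)^2 = 32^2 = 1024

Result: 1024
Multiplications needed: 4 (4 lines after 2^1)

2^10 = 1024. Using exponentiation by squaring, this requires 4 multiplications. The key idea: if the exponent is even, square the half-power; if odd, multiply by the base once.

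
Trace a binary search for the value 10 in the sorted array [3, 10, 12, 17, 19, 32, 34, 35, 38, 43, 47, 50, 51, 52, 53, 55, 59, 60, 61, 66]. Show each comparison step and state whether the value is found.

Binary search for 10 in [3, 10, 12, 17, 19, 32, 34, 35, 38, 43, 47, 50, 51, 52, 53, 55, 59, 60, 61, 66]:

lo=0, hi=19, mid=9, arr[mid]=43 -> 43 > 10, search left half
lo=0, hi=8, mid=4, arr[mid]=19 -> 19 > 10, search left half
lo=0, hi=3, mid=1, arr[mid]=10 -> Found target at index 1!

Binary search finds 10 at index 1 after 3 comparisons. The search repeatedly halves the search space by comparing with the middle element.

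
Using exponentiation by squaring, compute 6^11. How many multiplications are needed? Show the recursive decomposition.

Computing 6^11 by squaring (build up from 6^1; each line after the first costs one multiplication):

6^1 = 6
6^2 = (6^1)^2 = 6^2 = 36
6^4 = (6^2)^2 = 36^2 = 1296
6^5 = 6 * 6^4 = 6 * 1296 = 7776
6^10 = (6^5)^2 = 7776^2 = 60466176
6^11 = 6 * 6^10 = 6 * 60466176 = 362797056

Result: 362797056
Multiplications needed: 5 (5 lines after 6^1)

6^11 = 362797056. Using exponentiation by squaring, this requires 5 multiplications. The key idea: if the exponent is even, square the half-power; if odd, multiply by the base once.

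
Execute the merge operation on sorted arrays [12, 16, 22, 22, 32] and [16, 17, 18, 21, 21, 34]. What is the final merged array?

Merging process:

Compare 12 vs 16: take 12 from left. Merged: [12]
Compare 16 vs 16: take 16 from left. Merged: [12, 16]
Compare 22 vs 16: take 16 from right. Merged: [12, 16, 16]
Compare 22 vs 17: take 17 from right. Merged: [12, 16, 16, 17]
Compare 22 vs 18: take 18 from right. Merged: [12, 16, 16, 17, 18]
Compare 22 vs 21: take 21 from right. Merged: [12, 16, 16, 17, 18, 21]
Compare 22 vs 21: take 21 from right. Merged: [12, 16, 16, 17, 18, 21, 21]
Compare 22 vs 34: take 22 from left. Merged: [12, 16, 16, 17, 18, 21, 21, 22]
Compare 22 vs 34: take 22 from left. Merged: [12, 16, 16, 17, 18, 21, 21, 22, 22]
Compare 32 vs 34: take 32 from left. Merged: [12, 16, 16, 17, 18, 21, 21, 22, 22, 32]
Append remaining from right: [34]. Merged: [12, 16, 16, 17, 18, 21, 21, 22, 22, 32, 34]

Final merged array: [12, 16, 16, 17, 18, 21, 21, 22, 22, 32, 34]
Total comparisons: 10

The merged array is [12, 16, 16, 17, 18, 21, 21, 22, 22, 32, 34], requiring 10 comparisons. The merge step runs in O(n) time where n is the total number of elements.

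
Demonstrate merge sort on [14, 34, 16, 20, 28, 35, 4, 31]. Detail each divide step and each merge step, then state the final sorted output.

Merge sort trace:

Split: [14, 34, 16, 20, 28, 35, 4, 31] -> [14, 34, 16, 20] and [28, 35, 4, 31]
  Split: [14, 34, 16, 20] -> [14, 34] and [16, 20]
    Split: [14, 34] -> [14] and [34]
    Merge: [14] + [34] -> [14, 34]
    Split: [16, 20] -> [16] and [20]
    Merge: [16] + [20] -> [16, 20]
  Merge: [14, 34] + [16, 20] -> [14, 16, 20, 34]
  Split: [28, 35, 4, 31] -> [28, 35] and [4, 31]
    Split: [28, 35] -> [28] and [35]
    Merge: [28] + [35] -> [28, 35]
    Split: [4, 31] -> [4] and [31]
    Merge: [4] + [31] -> [4, 31]
  Merge: [28, 35] + [4, 31] -> [4, 28, 31, 35]
Merge: [14, 16, 20, 34] + [4, 28, 31, 35] -> [4, 14, 16, 20, 28, 31, 34, 35]

Final sorted array: [4, 14, 16, 20, 28, 31, 34, 35]

The merge sort proceeds by recursively splitting the array and merging sorted halves.
After all merges, the sorted array is [4, 14, 16, 20, 28, 31, 34, 35].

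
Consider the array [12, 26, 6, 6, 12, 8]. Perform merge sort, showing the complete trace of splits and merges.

Merge sort trace:

Split: [12, 26, 6, 6, 12, 8] -> [12, 26, 6] and [6, 12, 8]
  Split: [12, 26, 6] -> [12] and [26, 6]
    Split: [26, 6] -> [26] and [6]
    Merge: [26] + [6] -> [6, 26]
  Merge: [12] + [6, 26] -> [6, 12, 26]
  Split: [6, 12, 8] -> [6] and [12, 8]
    Split: [12, 8] -> [12] and [8]
    Merge: [12] + [8] -> [8, 12]
  Merge: [6] + [8, 12] -> [6, 8, 12]
Merge: [6, 12, 26] + [6, 8, 12] -> [6, 6, 8, 12, 12, 26]

Final sorted array: [6, 6, 8, 12, 12, 26]

The merge sort proceeds by recursively splitting the array and merging sorted halves.
After all merges, the sorted array is [6, 6, 8, 12, 12, 26].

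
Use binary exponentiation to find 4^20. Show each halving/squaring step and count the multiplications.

Computing 4^20 by squaring (build up from 4^1; each line after the first costs one multiplication):

4^1 = 4
4^2 = (4^1)^2 = 4^2 = 16
4^4 = (4^2)^2 = 16^2 = 256
4^5 = 4 * 4^4 = 4 * 256 = 1024
4^10 = (4^5)^2 = 1024^2 = 1048576
4^20 = (4^10)^2 = 1048576^2 = 1099511627776

Result: 1099511627776
Multiplications needed: 5 (5 lines after 4^1)

4^20 = 1099511627776. Using exponentiation by squaring, this requires 5 multiplications. The key idea: if the exponent is even, square the half-power; if odd, multiply by the base once.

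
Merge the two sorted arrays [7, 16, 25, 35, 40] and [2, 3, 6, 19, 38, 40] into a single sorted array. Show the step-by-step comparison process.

Merging process:

Compare 7 vs 2: take 2 from right. Merged: [2]
Compare 7 vs 3: take 3 from right. Merged: [2, 3]
Compare 7 vs 6: take 6 from right. Merged: [2, 3, 6]
Compare 7 vs 19: take 7 from left. Merged: [2, 3, 6, 7]
Compare 16 vs 19: take 16 from left. Merged: [2, 3, 6, 7, 16]
Compare 25 vs 19: take 19 from right. Merged: [2, 3, 6, 7, 16, 19]
Compare 25 vs 38: take 25 from left. Merged: [2, 3, 6, 7, 16, 19, 25]
Compare 35 vs 38: take 35 from left. Merged: [2, 3, 6, 7, 16, 19, 25, 35]
Compare 40 vs 38: take 38 from right. Merged: [2, 3, 6, 7, 16, 19, 25, 35, 38]
Compare 40 vs 40: take 40 from left. Merged: [2, 3, 6, 7, 16, 19, 25, 35, 38, 40]
Append remaining from right: [40]. Merged: [2, 3, 6, 7, 16, 19, 25, 35, 38, 40, 40]

Final merged array: [2, 3, 6, 7, 16, 19, 25, 35, 38, 40, 40]
Total comparisons: 10

The merged array is [2, 3, 6, 7, 16, 19, 25, 35, 38, 40, 40], requiring 10 comparisons. The merge step runs in O(n) time where n is the total number of elements.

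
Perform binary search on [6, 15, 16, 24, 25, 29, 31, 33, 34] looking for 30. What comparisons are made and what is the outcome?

Binary search for 30 in [6, 15, 16, 24, 25, 29, 31, 33, 34]:

lo=0, hi=8, mid=4, arr[mid]=25 -> 25 < 30, search right half
lo=5, hi=8, mid=6, arr[mid]=31 -> 31 > 30, search left half
lo=5, hi=5, mid=5, arr[mid]=29 -> 29 < 30, search right half
lo=6 > hi=5, target 30 not found

Binary search determines that 30 is not in the array after 3 comparisons. The search space was exhausted without finding the target.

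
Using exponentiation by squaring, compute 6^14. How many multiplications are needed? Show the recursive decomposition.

Computing 6^14 by squaring (build up from 6^1; each line after the first costs one multiplication):

6^1 = 6
6^2 = (6^1)^2 = 6^2 = 36
6^3 = 6 * 6^2 = 6 * 36 = 216
6^6 = (6^3)^2 = 216^2 = 46656
6^7 = 6 * 6^6 = 6 * 46656 = 279936
6^14 = (6^7)^2 = 279936^2 = 78364164096

Result: 78364164096
Multiplications needed: 5 (5 lines after 6^1)

6^14 = 78364164096. Using exponentiation by squaring, this requires 5 multiplications. The key idea: if the exponent is even, square the half-power; if odd, multiply by the base once.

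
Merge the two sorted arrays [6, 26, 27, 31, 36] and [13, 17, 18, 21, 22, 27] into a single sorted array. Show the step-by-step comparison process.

Merging process:

Compare 6 vs 13: take 6 from left. Merged: [6]
Compare 26 vs 13: take 13 from right. Merged: [6, 13]
Compare 26 vs 17: take 17 from right. Merged: [6, 13, 17]
Compare 26 vs 18: take 18 from right. Merged: [6, 13, 17, 18]
Compare 26 vs 21: take 21 from right. Merged: [6, 13, 17, 18, 21]
Compare 26 vs 22: take 22 from right. Merged: [6, 13, 17, 18, 21, 22]
Compare 26 vs 27: take 26 from left. Merged: [6, 13, 17, 18, 21, 22, 26]
Compare 27 vs 27: take 27 from left. Merged: [6, 13, 17, 18, 21, 22, 26, 27]
Compare 31 vs 27: take 27 from right. Merged: [6, 13, 17, 18, 21, 22, 26, 27, 27]
Append remaining from left: [31, 36]. Merged: [6, 13, 17, 18, 21, 22, 26, 27, 27, 31, 36]

Final merged array: [6, 13, 17, 18, 21, 22, 26, 27, 27, 31, 36]
Total comparisons: 9

The merged array is [6, 13, 17, 18, 21, 22, 26, 27, 27, 31, 36], requiring 9 comparisons. The merge step runs in O(n) time where n is the total number of elements.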